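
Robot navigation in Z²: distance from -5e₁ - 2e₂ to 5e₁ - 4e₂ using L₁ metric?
12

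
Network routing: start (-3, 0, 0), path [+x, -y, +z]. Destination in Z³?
(-2, -1, 1)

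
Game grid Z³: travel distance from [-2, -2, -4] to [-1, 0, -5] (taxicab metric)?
4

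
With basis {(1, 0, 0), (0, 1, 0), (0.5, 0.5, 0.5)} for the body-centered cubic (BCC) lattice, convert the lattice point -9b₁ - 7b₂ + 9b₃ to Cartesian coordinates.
(-4.5, -2.5, 4.5)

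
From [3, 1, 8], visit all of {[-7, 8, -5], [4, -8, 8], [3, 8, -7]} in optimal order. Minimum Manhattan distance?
54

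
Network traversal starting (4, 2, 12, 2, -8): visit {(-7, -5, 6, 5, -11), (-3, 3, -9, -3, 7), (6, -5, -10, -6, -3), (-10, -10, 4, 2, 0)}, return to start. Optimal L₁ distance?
174
(one optimal route: (4, 2, 12, 2, -8) → (-7, -5, 6, 5, -11) → (-10, -10, 4, 2, 0) → (-3, 3, -9, -3, 7) → (6, -5, -10, -6, -3) → (4, 2, 12, 2, -8))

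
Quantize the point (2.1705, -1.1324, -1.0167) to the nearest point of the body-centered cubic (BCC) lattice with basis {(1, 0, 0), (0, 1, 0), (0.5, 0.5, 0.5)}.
(2, -1, -1)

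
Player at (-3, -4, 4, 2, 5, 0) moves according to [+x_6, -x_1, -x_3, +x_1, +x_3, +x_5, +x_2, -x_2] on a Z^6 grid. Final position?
(-3, -4, 4, 2, 6, 1)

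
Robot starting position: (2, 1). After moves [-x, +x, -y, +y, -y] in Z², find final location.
(2, 0)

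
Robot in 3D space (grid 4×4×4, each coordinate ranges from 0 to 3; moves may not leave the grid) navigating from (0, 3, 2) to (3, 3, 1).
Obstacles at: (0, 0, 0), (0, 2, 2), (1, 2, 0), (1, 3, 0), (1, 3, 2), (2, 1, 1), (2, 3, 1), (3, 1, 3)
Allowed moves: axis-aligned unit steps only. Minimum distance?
6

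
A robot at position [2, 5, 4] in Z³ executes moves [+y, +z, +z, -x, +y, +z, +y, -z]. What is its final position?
(1, 8, 6)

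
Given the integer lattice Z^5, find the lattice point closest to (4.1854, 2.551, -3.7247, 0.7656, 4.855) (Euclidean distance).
(4, 3, -4, 1, 5)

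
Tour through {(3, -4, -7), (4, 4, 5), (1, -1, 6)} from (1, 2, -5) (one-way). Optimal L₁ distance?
37
(one optimal route: (1, 2, -5) → (3, -4, -7) → (1, -1, 6) → (4, 4, 5))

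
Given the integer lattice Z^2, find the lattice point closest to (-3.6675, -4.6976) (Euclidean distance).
(-4, -5)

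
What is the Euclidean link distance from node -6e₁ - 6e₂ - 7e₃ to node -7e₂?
9.27362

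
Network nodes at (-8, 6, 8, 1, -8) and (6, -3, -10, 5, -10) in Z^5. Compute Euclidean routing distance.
24.9199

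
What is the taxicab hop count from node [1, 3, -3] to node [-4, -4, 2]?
17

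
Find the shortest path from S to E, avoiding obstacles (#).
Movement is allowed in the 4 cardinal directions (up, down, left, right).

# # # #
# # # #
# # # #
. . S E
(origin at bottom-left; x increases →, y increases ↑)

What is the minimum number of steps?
1
(one shortest path: (2, 0) → (3, 0))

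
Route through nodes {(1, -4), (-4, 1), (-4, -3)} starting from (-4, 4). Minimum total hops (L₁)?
13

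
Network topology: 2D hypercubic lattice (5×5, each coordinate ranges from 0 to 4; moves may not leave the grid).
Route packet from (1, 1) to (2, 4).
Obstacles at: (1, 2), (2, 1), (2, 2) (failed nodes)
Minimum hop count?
6
(one shortest path: (1, 1) → (0, 1) → (0, 2) → (0, 3) → (1, 3) → (2, 3) → (2, 4))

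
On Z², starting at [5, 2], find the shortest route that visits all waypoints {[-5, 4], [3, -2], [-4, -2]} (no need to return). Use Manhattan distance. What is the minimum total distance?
20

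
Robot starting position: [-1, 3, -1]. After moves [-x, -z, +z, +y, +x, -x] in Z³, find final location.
(-2, 4, -1)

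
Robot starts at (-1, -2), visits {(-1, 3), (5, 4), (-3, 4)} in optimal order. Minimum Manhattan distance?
16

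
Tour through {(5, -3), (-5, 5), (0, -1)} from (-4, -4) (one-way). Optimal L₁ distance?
28
(one optimal route: (-4, -4) → (5, -3) → (0, -1) → (-5, 5))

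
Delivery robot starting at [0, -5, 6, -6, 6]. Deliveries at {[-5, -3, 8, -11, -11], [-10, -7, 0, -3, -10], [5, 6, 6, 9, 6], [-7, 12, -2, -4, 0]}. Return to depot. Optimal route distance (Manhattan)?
168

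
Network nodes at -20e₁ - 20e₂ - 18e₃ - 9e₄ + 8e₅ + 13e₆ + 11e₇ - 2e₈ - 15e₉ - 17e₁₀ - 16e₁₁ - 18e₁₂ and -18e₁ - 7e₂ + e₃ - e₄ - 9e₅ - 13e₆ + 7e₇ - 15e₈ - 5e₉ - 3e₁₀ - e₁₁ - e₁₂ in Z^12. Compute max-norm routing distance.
26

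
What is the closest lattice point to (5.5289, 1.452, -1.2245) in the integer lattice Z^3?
(6, 1, -1)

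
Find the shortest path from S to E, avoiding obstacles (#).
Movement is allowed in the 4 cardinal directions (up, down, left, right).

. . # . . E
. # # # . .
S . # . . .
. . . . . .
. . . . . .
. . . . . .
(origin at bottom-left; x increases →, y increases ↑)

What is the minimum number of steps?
9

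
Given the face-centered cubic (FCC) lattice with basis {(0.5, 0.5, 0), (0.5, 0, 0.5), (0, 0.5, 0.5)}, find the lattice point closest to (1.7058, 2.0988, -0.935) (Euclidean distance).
(2, 2, -1)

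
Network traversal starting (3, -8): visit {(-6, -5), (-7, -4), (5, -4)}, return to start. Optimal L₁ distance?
32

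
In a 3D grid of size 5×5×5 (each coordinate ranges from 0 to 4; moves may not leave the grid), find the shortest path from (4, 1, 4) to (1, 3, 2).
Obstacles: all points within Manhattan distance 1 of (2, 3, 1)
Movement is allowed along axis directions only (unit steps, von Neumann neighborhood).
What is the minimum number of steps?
7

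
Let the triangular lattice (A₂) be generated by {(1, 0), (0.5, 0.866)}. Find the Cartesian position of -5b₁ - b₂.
(-5.5, -0.866)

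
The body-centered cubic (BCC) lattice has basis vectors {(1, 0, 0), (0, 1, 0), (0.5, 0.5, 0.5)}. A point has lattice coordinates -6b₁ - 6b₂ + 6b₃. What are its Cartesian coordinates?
(-3, -3, 3)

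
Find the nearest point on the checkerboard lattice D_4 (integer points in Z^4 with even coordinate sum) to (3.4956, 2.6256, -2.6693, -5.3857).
(3, 3, -3, -5)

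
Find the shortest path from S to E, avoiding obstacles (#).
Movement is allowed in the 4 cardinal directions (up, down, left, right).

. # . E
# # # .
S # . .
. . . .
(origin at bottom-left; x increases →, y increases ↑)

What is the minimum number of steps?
7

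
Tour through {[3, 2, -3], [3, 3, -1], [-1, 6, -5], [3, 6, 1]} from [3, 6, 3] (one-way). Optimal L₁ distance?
20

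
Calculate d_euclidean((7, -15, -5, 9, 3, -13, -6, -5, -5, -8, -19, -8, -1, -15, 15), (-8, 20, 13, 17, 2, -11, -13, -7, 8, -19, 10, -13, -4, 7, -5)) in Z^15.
62.8092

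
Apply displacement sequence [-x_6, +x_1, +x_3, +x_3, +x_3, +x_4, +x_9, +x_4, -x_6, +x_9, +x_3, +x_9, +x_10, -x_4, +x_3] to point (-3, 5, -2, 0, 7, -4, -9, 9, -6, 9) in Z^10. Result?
(-2, 5, 3, 1, 7, -6, -9, 9, -3, 10)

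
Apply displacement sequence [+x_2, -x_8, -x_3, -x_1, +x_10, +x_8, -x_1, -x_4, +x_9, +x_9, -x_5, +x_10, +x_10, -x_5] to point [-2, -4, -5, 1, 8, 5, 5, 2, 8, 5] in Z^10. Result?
(-4, -3, -6, 0, 6, 5, 5, 2, 10, 8)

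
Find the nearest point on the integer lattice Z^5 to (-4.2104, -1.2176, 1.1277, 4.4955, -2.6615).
(-4, -1, 1, 4, -3)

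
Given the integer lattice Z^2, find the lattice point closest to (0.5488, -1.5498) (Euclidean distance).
(1, -2)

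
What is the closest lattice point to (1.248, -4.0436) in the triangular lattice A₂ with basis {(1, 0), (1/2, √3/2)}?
(1.5, -4.33)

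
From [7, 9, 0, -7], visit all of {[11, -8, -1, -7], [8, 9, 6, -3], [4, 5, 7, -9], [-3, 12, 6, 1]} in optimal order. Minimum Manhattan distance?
84
(one optimal route: (7, 9, 0, -7) → (8, 9, 6, -3) → (-3, 12, 6, 1) → (4, 5, 7, -9) → (11, -8, -1, -7))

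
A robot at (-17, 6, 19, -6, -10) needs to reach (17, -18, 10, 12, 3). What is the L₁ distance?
98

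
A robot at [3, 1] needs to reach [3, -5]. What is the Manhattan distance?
6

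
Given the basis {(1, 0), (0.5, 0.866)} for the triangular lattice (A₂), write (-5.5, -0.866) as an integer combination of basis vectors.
-5b₁ - b₂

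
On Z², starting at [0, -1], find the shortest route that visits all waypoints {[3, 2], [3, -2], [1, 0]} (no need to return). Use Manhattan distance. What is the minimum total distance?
10
(one optimal route: (0, -1) → (1, 0) → (3, 2) → (3, -2))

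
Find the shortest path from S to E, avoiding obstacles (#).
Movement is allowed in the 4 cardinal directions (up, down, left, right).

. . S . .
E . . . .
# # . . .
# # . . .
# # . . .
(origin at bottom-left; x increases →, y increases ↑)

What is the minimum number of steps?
3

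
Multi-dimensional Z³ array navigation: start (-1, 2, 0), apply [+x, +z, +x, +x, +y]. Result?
(2, 3, 1)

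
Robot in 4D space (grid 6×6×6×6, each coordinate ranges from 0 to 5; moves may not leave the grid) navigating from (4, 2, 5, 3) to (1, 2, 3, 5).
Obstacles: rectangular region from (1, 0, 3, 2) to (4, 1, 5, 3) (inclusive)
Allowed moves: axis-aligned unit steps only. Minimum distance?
7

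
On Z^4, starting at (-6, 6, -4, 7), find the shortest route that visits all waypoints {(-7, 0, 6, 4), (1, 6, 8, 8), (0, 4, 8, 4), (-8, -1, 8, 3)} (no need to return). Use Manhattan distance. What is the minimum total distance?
45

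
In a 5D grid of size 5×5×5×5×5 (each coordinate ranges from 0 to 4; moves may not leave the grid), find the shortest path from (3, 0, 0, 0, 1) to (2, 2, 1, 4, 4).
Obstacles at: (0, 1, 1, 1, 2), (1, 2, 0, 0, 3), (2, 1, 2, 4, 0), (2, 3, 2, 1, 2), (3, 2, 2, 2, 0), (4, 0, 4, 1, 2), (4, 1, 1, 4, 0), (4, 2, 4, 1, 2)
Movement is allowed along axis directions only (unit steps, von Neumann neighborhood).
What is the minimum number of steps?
11
(one shortest path: (3, 0, 0, 0, 1) → (2, 0, 0, 0, 1) → (2, 1, 0, 0, 1) → (2, 2, 0, 0, 1) → (2, 2, 1, 0, 1) → (2, 2, 1, 1, 1) → (2, 2, 1, 2, 1) → (2, 2, 1, 3, 1) → (2, 2, 1, 4, 1) → (2, 2, 1, 4, 2) → (2, 2, 1, 4, 3) → (2, 2, 1, 4, 4))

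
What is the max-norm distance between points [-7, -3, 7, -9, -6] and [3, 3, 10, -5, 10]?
16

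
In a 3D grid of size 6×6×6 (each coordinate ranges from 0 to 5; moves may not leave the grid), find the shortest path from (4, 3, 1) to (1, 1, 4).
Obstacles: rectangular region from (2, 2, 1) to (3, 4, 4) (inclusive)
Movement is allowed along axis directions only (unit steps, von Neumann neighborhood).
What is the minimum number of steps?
8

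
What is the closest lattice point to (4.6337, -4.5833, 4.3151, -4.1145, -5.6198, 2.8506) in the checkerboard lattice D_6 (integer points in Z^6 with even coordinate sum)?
(5, -4, 4, -4, -6, 3)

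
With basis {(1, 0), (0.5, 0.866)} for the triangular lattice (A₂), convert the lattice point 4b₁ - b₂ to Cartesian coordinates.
(3.5, -0.866)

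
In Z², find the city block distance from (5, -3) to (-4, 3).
15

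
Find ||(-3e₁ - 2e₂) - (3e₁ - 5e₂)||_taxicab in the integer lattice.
9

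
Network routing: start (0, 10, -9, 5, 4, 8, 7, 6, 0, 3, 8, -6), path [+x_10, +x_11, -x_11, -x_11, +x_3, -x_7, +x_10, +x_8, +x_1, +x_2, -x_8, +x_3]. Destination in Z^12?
(1, 11, -7, 5, 4, 8, 6, 6, 0, 5, 7, -6)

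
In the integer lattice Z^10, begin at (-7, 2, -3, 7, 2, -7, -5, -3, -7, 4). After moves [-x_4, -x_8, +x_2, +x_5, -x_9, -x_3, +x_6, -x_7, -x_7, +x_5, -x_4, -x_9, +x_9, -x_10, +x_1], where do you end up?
(-6, 3, -4, 5, 4, -6, -7, -4, -8, 3)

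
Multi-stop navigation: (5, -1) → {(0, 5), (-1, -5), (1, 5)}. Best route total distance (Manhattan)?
22
(one optimal route: (5, -1) → (-1, -5) → (0, 5) → (1, 5))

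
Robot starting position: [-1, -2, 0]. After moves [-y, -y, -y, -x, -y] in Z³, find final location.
(-2, -6, 0)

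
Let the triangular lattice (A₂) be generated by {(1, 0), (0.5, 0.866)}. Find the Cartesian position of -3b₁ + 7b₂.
(0.5, 6.062)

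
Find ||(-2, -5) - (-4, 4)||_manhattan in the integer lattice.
11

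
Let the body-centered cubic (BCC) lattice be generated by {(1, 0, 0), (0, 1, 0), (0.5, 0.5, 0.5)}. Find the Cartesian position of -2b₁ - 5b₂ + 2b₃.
(-1, -4, 1)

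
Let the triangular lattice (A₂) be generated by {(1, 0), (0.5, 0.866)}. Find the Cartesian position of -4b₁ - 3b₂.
(-5.5, -2.598)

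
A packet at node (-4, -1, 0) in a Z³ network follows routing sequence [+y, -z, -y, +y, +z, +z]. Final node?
(-4, 0, 1)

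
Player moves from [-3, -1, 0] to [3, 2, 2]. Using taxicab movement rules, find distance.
11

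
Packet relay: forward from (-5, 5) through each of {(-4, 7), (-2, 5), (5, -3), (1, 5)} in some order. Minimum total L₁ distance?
22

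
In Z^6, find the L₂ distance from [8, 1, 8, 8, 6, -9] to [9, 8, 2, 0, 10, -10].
12.9228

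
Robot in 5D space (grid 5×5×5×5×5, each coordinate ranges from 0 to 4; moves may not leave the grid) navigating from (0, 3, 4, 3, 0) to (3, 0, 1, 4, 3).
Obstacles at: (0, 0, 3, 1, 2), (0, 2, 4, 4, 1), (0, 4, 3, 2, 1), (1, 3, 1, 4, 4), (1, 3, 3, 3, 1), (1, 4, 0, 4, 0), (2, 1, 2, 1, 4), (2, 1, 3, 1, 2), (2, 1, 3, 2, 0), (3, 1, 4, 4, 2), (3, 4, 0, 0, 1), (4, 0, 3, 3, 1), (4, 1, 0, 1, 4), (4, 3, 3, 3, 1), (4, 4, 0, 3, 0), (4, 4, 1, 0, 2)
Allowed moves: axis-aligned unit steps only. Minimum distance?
13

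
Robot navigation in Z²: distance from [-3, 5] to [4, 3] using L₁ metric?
9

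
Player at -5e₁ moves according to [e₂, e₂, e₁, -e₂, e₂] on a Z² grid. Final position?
(-4, 2)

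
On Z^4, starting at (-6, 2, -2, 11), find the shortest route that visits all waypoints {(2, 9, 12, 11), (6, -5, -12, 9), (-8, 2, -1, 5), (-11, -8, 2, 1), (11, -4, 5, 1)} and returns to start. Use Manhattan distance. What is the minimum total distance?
162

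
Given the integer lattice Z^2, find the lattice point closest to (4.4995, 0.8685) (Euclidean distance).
(4, 1)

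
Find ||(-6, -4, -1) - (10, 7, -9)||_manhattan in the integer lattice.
35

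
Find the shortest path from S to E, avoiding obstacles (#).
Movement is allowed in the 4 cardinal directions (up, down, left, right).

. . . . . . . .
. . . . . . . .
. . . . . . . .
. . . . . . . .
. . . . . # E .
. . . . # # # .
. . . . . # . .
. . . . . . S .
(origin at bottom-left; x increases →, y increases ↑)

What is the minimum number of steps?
5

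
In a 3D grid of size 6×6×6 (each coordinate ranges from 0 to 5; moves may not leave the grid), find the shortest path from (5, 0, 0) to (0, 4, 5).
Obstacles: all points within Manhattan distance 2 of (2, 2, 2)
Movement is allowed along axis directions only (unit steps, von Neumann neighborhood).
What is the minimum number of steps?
14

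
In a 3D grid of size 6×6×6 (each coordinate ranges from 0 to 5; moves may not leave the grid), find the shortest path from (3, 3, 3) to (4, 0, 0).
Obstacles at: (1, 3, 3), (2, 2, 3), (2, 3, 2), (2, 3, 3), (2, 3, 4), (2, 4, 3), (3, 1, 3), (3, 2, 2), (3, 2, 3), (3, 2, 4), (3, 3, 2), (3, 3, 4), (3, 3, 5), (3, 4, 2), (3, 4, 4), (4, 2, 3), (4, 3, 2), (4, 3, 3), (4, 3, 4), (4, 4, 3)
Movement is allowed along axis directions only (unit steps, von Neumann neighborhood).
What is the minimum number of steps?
11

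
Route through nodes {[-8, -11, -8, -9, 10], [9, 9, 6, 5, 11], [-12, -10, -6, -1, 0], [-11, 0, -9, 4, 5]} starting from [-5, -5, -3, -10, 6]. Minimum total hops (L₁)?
119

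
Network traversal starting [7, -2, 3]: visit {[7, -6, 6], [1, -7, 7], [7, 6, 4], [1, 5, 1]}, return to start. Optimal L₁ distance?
52
(one optimal route: (7, -2, 3) → (7, -6, 6) → (1, -7, 7) → (1, 5, 1) → (7, 6, 4) → (7, -2, 3))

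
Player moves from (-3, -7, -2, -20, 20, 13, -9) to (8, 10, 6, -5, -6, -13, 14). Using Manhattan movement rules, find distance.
126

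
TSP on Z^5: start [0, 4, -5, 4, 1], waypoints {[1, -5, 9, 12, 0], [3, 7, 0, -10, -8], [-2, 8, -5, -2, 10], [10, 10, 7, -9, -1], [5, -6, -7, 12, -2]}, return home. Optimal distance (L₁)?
182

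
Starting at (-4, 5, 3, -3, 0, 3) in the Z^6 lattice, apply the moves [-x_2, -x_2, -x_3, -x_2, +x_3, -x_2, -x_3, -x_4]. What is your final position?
(-4, 1, 2, -4, 0, 3)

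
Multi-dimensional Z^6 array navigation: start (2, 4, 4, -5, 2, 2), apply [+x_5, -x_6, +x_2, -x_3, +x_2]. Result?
(2, 6, 3, -5, 3, 1)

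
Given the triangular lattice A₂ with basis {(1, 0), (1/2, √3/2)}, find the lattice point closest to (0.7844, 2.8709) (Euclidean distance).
(0.5, 2.598)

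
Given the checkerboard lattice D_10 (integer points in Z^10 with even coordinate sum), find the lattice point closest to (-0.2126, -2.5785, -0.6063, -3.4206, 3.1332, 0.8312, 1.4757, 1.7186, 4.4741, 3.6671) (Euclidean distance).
(0, -3, -1, -3, 3, 1, 1, 2, 4, 4)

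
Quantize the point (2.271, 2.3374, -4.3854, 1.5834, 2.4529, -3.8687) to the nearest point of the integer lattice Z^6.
(2, 2, -4, 2, 2, -4)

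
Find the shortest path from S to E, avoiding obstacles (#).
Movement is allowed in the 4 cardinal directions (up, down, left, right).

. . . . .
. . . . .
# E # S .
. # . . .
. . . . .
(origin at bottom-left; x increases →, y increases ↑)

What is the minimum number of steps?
4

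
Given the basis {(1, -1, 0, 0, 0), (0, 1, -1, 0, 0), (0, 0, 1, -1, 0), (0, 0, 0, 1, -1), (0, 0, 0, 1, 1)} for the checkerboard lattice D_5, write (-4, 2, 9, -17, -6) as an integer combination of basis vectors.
-4b₁ - 2b₂ + 7b₃ - 2b₄ - 8b₅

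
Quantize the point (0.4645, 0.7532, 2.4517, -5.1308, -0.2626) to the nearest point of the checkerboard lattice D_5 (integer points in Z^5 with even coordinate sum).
(0, 1, 2, -5, 0)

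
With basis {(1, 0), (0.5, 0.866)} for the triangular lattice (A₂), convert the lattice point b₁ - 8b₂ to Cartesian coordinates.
(-3, -6.928)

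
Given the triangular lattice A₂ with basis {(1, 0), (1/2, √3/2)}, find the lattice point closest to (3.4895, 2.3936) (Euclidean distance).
(3.5, 2.598)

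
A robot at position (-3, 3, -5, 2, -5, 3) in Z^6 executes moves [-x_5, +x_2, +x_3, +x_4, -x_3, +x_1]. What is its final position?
(-2, 4, -5, 3, -6, 3)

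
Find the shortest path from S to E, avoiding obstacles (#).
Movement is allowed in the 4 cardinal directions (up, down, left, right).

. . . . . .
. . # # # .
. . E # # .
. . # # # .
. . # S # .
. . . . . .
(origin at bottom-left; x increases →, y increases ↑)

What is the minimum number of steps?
7
(one shortest path: (3, 1) → (3, 0) → (2, 0) → (1, 0) → (1, 1) → (1, 2) → (1, 3) → (2, 3))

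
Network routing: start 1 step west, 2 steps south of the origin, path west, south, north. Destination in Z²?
(-2, -2)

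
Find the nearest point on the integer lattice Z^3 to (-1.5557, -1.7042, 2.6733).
(-2, -2, 3)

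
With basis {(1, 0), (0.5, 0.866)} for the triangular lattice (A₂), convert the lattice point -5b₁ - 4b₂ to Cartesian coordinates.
(-7, -3.464)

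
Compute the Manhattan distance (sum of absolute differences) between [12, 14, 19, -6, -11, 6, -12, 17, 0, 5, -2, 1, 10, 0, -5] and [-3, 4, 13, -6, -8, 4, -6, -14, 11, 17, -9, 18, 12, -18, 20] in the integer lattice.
165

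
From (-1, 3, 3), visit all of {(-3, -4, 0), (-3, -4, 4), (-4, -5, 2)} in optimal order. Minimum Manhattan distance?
18
(one optimal route: (-1, 3, 3) → (-3, -4, 4) → (-3, -4, 0) → (-4, -5, 2))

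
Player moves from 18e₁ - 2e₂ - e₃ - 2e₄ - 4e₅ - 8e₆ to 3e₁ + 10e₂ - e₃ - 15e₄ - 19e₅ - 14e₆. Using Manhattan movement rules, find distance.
61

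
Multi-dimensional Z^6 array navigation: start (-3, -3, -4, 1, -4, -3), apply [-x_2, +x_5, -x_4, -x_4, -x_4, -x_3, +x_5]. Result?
(-3, -4, -5, -2, -2, -3)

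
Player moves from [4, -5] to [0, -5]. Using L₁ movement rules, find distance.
4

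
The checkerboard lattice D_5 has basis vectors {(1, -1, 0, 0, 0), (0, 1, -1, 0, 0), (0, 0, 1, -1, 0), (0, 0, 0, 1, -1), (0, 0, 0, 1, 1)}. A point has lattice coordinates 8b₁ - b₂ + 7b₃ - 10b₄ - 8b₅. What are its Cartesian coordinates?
(8, -9, 8, -25, 2)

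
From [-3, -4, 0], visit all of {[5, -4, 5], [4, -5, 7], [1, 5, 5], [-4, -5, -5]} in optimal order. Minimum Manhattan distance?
44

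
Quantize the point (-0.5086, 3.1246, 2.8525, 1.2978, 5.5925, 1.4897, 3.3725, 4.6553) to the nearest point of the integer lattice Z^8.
(-1, 3, 3, 1, 6, 1, 3, 5)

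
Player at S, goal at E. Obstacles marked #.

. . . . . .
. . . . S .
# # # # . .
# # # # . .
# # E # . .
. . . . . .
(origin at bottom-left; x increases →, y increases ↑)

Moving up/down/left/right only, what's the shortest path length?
7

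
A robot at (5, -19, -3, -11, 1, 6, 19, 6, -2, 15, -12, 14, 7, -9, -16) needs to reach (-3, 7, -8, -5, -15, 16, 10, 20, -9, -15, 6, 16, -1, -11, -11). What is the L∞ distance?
30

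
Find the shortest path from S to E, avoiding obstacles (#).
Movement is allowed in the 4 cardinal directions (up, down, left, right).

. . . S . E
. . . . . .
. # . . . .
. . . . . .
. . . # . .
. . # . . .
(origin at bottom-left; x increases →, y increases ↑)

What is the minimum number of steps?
2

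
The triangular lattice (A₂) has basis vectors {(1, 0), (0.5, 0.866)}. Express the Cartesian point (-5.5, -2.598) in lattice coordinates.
-4b₁ - 3b₂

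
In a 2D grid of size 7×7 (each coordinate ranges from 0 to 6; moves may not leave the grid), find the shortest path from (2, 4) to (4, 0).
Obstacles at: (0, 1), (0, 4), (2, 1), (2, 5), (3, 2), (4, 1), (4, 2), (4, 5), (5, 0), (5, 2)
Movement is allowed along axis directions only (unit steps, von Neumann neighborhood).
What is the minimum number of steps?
8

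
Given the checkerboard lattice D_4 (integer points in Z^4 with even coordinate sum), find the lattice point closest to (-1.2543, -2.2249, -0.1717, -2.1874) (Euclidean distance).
(-2, -2, 0, -2)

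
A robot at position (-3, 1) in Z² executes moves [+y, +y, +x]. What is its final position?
(-2, 3)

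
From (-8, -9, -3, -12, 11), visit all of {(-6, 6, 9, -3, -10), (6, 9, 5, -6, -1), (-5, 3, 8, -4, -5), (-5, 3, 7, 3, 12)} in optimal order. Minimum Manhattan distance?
108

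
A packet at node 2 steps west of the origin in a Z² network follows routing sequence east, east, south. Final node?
(0, -1)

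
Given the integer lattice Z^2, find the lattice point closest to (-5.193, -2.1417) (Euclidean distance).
(-5, -2)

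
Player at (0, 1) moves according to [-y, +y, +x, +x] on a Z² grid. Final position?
(2, 1)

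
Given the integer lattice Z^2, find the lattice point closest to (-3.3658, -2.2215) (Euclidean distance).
(-3, -2)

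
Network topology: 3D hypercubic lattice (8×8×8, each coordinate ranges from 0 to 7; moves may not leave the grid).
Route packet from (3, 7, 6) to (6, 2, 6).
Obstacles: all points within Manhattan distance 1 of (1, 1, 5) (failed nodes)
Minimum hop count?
8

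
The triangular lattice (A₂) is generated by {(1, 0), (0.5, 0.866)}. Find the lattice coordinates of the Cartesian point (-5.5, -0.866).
-5b₁ - b₂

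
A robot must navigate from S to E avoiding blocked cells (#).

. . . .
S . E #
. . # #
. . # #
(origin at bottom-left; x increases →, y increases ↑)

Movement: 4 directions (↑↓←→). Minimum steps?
2
(one shortest path: (0, 2) → (1, 2) → (2, 2))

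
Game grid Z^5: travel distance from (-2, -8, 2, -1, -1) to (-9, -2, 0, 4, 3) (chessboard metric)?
7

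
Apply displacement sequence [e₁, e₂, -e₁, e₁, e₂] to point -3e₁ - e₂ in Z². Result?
(-2, 1)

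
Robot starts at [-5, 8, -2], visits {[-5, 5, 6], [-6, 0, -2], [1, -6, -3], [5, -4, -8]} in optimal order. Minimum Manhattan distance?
50
(one optimal route: (-5, 8, -2) → (-5, 5, 6) → (-6, 0, -2) → (1, -6, -3) → (5, -4, -8))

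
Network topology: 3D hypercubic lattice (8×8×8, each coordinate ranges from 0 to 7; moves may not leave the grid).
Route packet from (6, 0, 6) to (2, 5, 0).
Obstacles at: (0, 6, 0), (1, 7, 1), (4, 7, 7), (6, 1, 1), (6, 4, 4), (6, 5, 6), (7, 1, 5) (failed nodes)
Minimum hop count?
15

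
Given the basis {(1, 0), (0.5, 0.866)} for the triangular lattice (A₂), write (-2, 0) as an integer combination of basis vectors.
-2b₁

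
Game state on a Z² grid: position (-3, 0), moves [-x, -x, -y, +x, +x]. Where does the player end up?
(-3, -1)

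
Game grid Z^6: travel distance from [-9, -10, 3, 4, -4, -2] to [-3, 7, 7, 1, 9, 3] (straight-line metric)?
23.3238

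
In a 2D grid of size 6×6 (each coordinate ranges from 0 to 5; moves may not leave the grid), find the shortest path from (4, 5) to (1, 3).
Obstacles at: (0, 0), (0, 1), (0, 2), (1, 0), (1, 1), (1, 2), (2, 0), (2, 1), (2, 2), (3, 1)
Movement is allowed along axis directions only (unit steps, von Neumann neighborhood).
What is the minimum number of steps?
5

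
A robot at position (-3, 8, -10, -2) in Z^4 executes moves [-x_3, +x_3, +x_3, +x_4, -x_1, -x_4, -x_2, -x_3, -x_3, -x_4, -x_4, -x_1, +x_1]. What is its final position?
(-4, 7, -11, -4)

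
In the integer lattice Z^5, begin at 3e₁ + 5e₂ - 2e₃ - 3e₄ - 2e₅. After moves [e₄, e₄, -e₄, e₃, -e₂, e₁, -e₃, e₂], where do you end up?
(4, 5, -2, -2, -2)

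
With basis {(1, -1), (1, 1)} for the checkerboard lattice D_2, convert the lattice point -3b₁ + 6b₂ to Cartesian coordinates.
(3, 9)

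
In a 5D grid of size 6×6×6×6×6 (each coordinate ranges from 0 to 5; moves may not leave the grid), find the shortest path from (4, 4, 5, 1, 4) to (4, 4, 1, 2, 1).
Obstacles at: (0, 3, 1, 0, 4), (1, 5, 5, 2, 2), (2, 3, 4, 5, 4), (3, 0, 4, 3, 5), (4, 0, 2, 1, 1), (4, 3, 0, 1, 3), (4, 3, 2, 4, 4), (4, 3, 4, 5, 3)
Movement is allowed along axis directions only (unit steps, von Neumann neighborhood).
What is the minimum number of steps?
8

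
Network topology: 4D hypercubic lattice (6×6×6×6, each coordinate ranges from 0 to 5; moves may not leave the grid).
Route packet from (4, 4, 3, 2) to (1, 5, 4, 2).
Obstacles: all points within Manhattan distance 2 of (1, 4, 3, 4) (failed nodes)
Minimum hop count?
5
(one shortest path: (4, 4, 3, 2) → (3, 4, 3, 2) → (2, 4, 3, 2) → (2, 5, 3, 2) → (1, 5, 3, 2) → (1, 5, 4, 2))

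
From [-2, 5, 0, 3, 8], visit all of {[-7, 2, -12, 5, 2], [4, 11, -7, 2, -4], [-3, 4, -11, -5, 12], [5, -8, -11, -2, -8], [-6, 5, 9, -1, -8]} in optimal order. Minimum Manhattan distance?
163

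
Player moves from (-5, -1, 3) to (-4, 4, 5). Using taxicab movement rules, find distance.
8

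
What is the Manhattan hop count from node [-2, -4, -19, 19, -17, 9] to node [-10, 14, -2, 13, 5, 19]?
81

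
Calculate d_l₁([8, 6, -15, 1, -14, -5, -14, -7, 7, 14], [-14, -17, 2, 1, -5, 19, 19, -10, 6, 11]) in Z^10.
135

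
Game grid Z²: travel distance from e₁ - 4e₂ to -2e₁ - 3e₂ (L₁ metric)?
4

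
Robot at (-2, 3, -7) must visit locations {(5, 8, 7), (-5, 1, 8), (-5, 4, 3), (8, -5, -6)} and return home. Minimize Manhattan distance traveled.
88
(one optimal route: (-2, 3, -7) → (-5, 4, 3) → (-5, 1, 8) → (5, 8, 7) → (8, -5, -6) → (-2, 3, -7))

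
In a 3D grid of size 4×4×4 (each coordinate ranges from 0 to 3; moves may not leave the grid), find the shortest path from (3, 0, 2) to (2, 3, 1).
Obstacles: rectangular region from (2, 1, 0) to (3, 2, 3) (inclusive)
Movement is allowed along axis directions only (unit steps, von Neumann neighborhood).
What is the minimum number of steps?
7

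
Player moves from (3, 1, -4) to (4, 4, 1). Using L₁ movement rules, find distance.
9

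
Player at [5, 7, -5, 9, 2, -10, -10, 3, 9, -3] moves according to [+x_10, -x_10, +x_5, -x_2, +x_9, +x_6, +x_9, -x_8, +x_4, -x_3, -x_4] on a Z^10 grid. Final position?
(5, 6, -6, 9, 3, -9, -10, 2, 11, -3)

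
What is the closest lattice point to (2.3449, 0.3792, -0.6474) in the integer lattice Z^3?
(2, 0, -1)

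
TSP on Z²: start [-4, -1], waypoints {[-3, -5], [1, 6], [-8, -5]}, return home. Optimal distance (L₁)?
40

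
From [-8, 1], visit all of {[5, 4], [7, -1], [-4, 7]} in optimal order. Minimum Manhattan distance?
29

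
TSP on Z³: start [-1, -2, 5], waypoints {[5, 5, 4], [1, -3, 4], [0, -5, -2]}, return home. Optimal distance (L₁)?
46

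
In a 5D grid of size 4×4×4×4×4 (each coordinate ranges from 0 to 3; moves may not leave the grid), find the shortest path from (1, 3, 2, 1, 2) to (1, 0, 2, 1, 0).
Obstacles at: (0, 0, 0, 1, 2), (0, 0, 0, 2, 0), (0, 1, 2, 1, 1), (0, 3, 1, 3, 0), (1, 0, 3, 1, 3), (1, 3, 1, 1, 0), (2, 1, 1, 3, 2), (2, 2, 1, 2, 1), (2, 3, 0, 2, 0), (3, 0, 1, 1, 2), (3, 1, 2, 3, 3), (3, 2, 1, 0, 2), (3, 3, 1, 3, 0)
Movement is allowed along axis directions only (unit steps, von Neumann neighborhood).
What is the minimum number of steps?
5
(one shortest path: (1, 3, 2, 1, 2) → (1, 2, 2, 1, 2) → (1, 1, 2, 1, 2) → (1, 0, 2, 1, 2) → (1, 0, 2, 1, 1) → (1, 0, 2, 1, 0))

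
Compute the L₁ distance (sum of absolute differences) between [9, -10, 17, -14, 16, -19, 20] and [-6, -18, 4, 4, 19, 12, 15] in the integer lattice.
93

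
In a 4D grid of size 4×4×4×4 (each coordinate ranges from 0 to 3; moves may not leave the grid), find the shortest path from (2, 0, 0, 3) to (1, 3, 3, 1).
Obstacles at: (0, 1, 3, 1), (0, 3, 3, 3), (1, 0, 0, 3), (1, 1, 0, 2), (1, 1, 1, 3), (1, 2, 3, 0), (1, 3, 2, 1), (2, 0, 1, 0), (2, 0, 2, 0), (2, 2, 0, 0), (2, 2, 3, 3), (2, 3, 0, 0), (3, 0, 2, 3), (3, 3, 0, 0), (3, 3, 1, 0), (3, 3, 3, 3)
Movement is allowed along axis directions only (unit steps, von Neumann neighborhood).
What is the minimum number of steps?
9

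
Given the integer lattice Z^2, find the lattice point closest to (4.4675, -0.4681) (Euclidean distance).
(4, 0)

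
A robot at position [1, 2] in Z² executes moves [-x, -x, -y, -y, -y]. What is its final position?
(-1, -1)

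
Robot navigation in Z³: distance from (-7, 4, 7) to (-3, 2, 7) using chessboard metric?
4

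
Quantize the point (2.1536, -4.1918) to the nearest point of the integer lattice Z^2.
(2, -4)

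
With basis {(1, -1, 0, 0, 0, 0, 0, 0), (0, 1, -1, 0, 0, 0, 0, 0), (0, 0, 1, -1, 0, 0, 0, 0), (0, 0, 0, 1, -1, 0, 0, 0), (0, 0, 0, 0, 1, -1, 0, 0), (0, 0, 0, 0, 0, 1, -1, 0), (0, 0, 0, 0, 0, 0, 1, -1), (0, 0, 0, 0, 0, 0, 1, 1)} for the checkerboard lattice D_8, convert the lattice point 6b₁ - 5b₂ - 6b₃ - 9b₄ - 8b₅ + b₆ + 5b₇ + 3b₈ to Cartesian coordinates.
(6, -11, -1, -3, 1, 9, 7, -2)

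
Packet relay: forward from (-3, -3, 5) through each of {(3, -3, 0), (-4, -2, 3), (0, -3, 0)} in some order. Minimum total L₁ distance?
15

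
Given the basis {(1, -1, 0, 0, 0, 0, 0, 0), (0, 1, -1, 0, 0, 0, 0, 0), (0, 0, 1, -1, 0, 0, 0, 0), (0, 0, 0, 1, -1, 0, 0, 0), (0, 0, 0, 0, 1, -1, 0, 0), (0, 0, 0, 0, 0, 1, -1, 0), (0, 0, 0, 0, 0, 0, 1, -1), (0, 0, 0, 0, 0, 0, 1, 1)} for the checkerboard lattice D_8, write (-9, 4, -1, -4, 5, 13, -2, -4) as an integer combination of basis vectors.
-9b₁ - 5b₂ - 6b₃ - 10b₄ - 5b₅ + 8b₆ + 5b₇ + b₈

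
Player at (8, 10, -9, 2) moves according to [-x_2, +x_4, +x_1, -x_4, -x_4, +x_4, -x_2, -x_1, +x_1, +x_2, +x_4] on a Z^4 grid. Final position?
(9, 9, -9, 3)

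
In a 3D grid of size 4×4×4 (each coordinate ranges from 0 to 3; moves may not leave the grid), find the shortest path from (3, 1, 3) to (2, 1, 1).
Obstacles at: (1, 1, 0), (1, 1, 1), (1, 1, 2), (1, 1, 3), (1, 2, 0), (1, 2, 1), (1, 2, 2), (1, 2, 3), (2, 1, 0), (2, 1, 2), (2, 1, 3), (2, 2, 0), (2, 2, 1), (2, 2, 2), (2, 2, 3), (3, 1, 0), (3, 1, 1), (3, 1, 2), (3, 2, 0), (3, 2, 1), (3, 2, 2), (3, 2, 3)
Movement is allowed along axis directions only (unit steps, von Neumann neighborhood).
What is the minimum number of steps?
5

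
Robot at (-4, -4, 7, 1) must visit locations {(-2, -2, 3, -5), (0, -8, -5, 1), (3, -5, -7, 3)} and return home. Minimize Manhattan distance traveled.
70
(one optimal route: (-4, -4, 7, 1) → (-2, -2, 3, -5) → (0, -8, -5, 1) → (3, -5, -7, 3) → (-4, -4, 7, 1))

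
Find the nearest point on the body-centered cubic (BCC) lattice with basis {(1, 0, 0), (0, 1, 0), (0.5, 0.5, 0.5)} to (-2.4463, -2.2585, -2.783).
(-2.5, -2.5, -2.5)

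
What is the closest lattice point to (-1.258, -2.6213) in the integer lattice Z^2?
(-1, -3)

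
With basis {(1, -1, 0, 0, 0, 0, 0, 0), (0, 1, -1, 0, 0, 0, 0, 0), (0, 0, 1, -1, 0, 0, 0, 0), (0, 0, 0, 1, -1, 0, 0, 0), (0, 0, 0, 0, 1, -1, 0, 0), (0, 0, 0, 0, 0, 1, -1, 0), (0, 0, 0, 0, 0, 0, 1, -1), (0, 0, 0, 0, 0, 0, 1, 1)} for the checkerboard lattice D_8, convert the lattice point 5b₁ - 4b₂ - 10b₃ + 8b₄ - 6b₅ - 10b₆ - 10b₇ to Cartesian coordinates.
(5, -9, -6, 18, -14, -4, 0, 10)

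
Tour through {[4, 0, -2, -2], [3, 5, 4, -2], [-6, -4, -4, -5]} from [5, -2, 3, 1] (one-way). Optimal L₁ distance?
44
(one optimal route: (5, -2, 3, 1) → (3, 5, 4, -2) → (4, 0, -2, -2) → (-6, -4, -4, -5))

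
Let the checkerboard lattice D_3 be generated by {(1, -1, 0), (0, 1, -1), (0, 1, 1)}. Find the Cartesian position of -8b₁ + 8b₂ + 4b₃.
(-8, 20, -4)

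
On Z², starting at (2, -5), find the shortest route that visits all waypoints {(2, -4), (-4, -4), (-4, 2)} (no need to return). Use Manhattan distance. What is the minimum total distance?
13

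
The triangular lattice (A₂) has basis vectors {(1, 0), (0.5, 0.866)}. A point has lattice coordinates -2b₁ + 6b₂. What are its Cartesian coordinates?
(1, 5.196)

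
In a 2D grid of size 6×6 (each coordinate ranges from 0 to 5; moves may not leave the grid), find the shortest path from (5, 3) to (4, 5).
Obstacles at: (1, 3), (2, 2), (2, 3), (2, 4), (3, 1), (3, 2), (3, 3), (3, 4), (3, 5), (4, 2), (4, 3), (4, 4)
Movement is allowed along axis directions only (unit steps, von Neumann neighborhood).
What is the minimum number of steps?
3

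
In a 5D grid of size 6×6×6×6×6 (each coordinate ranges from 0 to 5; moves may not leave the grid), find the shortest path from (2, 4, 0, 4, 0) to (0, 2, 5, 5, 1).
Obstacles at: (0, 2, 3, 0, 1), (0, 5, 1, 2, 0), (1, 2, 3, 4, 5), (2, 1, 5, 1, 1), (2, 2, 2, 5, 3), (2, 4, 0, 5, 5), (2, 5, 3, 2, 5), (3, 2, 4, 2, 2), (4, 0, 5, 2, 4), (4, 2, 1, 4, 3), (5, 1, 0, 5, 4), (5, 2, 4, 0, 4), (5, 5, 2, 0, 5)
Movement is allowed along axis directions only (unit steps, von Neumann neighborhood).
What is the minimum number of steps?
11
(one shortest path: (2, 4, 0, 4, 0) → (1, 4, 0, 4, 0) → (0, 4, 0, 4, 0) → (0, 3, 0, 4, 0) → (0, 2, 0, 4, 0) → (0, 2, 1, 4, 0) → (0, 2, 2, 4, 0) → (0, 2, 3, 4, 0) → (0, 2, 4, 4, 0) → (0, 2, 5, 4, 0) → (0, 2, 5, 5, 0) → (0, 2, 5, 5, 1))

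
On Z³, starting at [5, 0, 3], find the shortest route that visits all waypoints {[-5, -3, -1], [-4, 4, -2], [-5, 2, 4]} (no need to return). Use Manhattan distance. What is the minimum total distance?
31
(one optimal route: (5, 0, 3) → (-5, 2, 4) → (-4, 4, -2) → (-5, -3, -1))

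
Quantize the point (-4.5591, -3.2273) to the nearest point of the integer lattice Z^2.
(-5, -3)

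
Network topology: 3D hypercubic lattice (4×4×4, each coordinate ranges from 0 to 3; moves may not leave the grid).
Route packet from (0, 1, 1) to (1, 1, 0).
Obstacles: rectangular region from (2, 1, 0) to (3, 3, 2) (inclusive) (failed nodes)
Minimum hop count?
2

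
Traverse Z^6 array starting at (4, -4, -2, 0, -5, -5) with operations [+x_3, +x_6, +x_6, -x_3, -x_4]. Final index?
(4, -4, -2, -1, -5, -3)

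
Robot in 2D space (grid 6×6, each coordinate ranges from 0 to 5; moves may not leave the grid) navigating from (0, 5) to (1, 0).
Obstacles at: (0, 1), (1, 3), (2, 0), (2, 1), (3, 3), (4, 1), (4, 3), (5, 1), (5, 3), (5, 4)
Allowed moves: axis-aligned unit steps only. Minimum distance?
6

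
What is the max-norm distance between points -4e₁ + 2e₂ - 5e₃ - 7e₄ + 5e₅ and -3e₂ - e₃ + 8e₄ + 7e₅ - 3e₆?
15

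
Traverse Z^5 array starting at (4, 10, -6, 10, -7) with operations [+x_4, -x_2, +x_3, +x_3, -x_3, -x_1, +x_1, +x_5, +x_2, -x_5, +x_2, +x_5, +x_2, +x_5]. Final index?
(4, 12, -5, 11, -5)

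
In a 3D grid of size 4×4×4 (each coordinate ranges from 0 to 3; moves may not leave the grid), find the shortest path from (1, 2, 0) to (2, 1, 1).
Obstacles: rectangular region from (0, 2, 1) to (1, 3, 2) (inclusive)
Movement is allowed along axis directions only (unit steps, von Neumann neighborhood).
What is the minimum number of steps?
3
(one shortest path: (1, 2, 0) → (2, 2, 0) → (2, 1, 0) → (2, 1, 1))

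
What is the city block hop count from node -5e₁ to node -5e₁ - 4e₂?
4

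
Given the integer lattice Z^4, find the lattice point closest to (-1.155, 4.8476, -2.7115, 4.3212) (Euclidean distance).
(-1, 5, -3, 4)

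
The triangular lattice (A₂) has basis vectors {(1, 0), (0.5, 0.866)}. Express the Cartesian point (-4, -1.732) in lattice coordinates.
-3b₁ - 2b₂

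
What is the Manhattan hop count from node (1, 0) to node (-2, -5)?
8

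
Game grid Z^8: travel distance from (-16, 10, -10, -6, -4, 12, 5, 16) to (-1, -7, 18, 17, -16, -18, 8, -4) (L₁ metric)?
148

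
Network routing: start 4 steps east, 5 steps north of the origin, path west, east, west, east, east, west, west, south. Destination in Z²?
(3, 4)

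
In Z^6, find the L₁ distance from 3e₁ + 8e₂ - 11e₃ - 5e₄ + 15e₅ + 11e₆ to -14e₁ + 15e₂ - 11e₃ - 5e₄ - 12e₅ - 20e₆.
82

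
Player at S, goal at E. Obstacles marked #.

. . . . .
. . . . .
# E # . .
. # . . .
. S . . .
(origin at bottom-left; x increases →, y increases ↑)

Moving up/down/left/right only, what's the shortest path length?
8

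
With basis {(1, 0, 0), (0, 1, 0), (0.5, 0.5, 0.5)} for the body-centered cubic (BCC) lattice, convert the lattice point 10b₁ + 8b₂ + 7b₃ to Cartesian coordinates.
(13.5, 11.5, 3.5)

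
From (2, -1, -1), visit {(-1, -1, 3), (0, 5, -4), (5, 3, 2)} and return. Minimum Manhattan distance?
42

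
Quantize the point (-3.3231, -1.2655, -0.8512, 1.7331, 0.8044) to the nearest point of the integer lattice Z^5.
(-3, -1, -1, 2, 1)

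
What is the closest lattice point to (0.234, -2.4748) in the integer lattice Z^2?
(0, -2)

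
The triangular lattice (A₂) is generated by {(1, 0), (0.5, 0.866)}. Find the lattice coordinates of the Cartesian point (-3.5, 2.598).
-5b₁ + 3b₂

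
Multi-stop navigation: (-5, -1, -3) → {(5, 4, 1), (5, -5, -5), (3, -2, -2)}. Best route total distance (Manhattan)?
33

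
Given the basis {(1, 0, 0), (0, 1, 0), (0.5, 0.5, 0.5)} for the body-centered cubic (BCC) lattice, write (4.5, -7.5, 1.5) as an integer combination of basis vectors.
3b₁ - 9b₂ + 3b₃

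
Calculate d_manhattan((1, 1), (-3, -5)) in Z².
10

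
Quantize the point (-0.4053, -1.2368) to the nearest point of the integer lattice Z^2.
(0, -1)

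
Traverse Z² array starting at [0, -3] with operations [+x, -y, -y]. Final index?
(1, -5)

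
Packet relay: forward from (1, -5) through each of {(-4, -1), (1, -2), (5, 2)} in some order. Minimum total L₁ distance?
21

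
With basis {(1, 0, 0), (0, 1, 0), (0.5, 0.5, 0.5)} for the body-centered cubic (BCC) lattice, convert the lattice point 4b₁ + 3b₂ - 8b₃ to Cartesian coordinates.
(0, -1, -4)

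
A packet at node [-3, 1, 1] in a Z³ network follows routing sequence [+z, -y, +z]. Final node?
(-3, 0, 3)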